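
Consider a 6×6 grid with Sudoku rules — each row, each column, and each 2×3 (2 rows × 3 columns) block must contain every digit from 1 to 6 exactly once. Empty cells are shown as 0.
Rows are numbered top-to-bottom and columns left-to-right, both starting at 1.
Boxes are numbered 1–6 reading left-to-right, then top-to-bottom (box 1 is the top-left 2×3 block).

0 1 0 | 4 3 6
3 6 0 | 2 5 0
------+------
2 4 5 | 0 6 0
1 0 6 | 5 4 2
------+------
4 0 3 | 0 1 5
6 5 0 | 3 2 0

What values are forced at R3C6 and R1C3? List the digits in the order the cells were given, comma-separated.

For R3C6:
  Consider where 3 can go in column 6.
  R2C6 is out (row 2 already has a 3).
  R6C6 is out (row 6 already has a 3).
  So the only cell in column 6 that can hold 3 is R3C6.
  So R3C6 = 3.
For R1C3:
  Row 1 already contains {1, 3, 4, 6}.
  Column 3 already contains {3, 5, 6}.
  Its 2×3 block (box 1) already contains {1, 3, 6}.
  The only value from 1–6 not eliminated is 2, so R1C3 = 2.

3,2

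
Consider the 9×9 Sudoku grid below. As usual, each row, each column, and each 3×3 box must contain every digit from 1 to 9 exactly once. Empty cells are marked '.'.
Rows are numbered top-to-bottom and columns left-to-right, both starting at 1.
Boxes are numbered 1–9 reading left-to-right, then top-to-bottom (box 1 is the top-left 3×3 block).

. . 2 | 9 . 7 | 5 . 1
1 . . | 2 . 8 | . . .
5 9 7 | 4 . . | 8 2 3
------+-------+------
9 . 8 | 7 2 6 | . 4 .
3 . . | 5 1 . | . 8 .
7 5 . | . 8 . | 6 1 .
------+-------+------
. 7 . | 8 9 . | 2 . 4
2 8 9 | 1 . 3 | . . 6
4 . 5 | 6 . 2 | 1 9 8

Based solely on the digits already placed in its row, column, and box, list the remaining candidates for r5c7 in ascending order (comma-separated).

Row 5 already contains {1, 3, 5, 8}.
Column 7 already contains {1, 2, 5, 6, 8}.
Its 3×3 block (box 6) already contains {1, 4, 6, 8}.
Removing those from 1–9 leaves {7, 9} as the candidates for r5c7.

7,9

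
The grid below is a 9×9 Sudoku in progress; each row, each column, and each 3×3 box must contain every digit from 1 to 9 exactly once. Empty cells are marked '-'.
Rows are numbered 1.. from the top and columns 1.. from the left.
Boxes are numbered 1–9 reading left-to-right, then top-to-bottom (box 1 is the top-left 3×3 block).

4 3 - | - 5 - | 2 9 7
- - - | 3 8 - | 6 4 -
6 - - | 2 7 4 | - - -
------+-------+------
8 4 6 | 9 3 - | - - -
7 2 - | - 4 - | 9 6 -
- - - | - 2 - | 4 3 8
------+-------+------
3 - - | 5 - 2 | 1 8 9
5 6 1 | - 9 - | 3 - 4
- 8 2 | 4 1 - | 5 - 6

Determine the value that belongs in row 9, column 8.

7

Row 9 already contains {1, 2, 4, 5, 6, 8}.
Column 8 already contains {3, 4, 6, 8, 9}.
Its 3×3 block (box 9) already contains {1, 3, 4, 5, 6, 8, 9}.
The only value from 1–9 not eliminated is 7, so row 9, column 8 = 7.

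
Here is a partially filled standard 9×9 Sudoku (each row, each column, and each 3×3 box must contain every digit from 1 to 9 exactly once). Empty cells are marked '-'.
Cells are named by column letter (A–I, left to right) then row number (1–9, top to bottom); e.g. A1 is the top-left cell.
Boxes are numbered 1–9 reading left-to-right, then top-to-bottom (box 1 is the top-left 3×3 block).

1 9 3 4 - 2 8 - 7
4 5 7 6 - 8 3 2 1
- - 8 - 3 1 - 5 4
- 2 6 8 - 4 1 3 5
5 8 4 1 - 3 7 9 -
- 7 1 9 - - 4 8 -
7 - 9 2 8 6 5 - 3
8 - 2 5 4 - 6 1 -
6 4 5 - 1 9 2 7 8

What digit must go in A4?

9

Row 4 already contains {1, 2, 3, 4, 5, 6, 8}.
Column A already contains {1, 4, 5, 6, 7, 8}.
Its 3×3 block (box 4) already contains {1, 2, 4, 5, 6, 7, 8}.
The only value from 1–9 not eliminated is 9, so A4 = 9.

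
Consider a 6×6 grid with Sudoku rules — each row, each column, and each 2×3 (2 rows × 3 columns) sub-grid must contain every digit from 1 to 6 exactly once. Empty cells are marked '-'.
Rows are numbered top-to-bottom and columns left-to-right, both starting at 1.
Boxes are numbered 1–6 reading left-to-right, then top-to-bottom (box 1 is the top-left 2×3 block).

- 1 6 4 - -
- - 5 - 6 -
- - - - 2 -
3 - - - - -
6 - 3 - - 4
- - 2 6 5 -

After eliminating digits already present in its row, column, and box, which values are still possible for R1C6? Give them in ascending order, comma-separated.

2,3,5

Row 1 already contains {1, 4, 6}.
Column 6 already contains {4}.
Its 2×3 block (box 2) already contains {4, 6}.
Removing those from 1–6 leaves {2, 3, 5} as the candidates for R1C6.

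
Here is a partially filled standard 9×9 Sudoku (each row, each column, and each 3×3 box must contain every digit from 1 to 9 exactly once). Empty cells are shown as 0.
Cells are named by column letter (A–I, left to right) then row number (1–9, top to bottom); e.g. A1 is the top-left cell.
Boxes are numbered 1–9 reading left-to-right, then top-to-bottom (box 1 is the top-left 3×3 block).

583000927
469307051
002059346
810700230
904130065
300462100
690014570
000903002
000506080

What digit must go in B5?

2

Cell B5 itself could take any of {2, 7} by direct elimination.
Consider where 2 can go in box 4.
C4 is out (row 4 already has a 2).
B6 is out (row 6 already has a 2).
C6 is out (row 6 already has a 2).
So the only cell in box 4 that can hold 2 is B5.
Therefore B5 = 2.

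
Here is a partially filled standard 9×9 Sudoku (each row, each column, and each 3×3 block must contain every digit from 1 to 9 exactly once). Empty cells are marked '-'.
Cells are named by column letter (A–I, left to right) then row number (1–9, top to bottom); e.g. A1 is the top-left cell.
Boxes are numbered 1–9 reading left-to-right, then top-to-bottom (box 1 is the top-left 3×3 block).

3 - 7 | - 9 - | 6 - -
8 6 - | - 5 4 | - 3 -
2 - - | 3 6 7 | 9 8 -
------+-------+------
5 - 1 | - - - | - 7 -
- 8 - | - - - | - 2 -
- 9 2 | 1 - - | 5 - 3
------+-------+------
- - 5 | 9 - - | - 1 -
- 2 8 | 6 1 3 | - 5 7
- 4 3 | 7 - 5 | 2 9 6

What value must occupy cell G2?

Cell G2 itself could take any of {1, 7} by direct elimination.
Consider where 7 can go in box 3.
H1 is out (row 1 already has a 7).
I1 is out (row 1 already has a 7).
I2 is out (column I already has a 7).
I3 is out (row 3 already has a 7).
So the only cell in box 3 that can hold 7 is G2.
Therefore G2 = 7.

7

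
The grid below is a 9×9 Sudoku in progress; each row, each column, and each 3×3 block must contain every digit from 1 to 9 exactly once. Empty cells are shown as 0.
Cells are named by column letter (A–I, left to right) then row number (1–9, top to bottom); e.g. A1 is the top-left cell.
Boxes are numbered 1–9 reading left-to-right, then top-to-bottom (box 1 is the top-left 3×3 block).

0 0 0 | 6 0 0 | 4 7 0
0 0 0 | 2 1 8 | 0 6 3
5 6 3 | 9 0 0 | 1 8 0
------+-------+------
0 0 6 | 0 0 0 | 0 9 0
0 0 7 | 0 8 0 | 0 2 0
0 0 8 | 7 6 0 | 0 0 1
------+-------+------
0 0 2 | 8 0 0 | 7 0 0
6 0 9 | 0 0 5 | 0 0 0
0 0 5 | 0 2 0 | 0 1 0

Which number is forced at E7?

9

Cell E7 itself could take any of {3, 4, 9} by direct elimination.
Consider where 9 can go in column E.
E1 is out (box 2 already has a 9).
E3 is out (row 3 already has a 9).
E4 is out (row 4 already has a 9).
E8 is out (row 8 already has a 9).
So the only cell in column E that can hold 9 is E7.
Therefore E7 = 9.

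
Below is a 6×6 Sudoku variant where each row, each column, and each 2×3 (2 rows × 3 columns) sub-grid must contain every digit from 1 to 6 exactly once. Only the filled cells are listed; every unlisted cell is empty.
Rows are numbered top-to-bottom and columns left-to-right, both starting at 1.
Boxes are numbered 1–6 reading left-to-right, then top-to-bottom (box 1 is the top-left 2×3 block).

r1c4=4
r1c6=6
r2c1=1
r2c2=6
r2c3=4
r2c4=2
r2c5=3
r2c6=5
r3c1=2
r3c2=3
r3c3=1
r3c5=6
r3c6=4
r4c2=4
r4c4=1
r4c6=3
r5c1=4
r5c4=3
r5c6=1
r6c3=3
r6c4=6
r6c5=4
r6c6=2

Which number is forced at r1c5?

Row 1 already contains {4, 6}.
Column 5 already contains {3, 4, 6}.
Its 2×3 block (box 2) already contains {2, 3, 4, 5, 6}.
The only value from 1–6 not eliminated is 1, so r1c5 = 1.

1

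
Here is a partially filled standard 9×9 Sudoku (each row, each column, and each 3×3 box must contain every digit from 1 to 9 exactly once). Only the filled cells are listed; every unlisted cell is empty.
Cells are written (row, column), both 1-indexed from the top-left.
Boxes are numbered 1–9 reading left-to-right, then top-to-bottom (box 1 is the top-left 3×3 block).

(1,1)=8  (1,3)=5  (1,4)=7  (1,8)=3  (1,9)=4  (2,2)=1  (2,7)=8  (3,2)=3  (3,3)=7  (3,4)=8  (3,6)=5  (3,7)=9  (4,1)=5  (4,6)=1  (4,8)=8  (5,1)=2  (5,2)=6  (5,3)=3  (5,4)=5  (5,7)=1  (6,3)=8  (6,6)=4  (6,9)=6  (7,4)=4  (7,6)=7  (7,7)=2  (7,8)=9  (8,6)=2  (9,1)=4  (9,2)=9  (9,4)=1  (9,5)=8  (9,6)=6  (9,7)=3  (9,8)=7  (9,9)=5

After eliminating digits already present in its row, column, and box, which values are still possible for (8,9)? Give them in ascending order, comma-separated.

1,8

Row 8 already contains {2}.
Column 9 already contains {4, 5, 6}.
Its 3×3 block (box 9) already contains {2, 3, 5, 7, 9}.
Removing those from 1–9 leaves {1, 8} as the candidates for (8,9).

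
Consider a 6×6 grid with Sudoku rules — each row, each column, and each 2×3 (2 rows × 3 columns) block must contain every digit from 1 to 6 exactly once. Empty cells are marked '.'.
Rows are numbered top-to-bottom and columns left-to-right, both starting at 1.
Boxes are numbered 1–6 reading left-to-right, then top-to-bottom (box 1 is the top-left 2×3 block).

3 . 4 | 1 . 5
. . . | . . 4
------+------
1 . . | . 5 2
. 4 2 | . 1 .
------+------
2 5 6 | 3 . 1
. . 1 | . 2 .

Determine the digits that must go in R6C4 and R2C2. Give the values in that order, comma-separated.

5,1

For R6C4:
  Consider where 5 can go in column 4.
  R2C4 is out (box 2 already has a 5).
  R3C4 is out (row 3 already has a 5).
  R4C4 is out (box 4 already has a 5).
  So the only cell in column 4 that can hold 5 is R6C4.
  So R6C4 = 5.
For R2C2:
  Consider where 1 can go in row 2.
  R2C1 is out (column 1 already has a 1).
  R2C3 is out (column 3 already has a 1).
  R2C4 is out (column 4 already has a 1).
  R2C5 is out (column 5 already has a 1).
  So the only cell in row 2 that can hold 1 is R2C2.
  So R2C2 = 1.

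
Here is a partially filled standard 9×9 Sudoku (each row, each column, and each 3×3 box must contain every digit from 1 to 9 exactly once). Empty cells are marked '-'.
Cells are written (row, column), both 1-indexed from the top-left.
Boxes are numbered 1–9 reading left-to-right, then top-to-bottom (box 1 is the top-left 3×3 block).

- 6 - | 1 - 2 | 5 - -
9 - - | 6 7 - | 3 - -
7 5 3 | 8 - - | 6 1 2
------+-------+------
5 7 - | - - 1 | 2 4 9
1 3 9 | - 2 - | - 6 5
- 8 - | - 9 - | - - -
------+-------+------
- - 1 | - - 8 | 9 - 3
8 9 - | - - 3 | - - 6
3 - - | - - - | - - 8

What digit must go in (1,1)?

Row 1 already contains {1, 2, 5, 6}.
Column 1 already contains {1, 3, 5, 7, 8, 9}.
Its 3×3 block (box 1) already contains {3, 5, 6, 7, 9}.
The only value from 1–9 not eliminated is 4, so (1,1) = 4.

4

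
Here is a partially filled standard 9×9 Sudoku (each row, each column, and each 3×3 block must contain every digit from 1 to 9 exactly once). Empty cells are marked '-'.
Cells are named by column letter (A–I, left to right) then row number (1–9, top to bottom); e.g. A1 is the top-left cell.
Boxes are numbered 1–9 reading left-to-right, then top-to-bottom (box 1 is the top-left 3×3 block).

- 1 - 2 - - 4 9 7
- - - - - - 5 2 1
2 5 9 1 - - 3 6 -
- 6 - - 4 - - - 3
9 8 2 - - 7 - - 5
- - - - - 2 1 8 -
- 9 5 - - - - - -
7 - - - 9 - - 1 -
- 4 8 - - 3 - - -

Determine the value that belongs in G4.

2

Cell G4 itself could take any of {2, 7, 9} by direct elimination.
Consider where 2 can go in box 6.
H4 is out (column H already has a 2).
G5 is out (row 5 already has a 2).
H5 is out (row 5 already has a 2).
I6 is out (row 6 already has a 2).
So the only cell in box 6 that can hold 2 is G4.
Therefore G4 = 2.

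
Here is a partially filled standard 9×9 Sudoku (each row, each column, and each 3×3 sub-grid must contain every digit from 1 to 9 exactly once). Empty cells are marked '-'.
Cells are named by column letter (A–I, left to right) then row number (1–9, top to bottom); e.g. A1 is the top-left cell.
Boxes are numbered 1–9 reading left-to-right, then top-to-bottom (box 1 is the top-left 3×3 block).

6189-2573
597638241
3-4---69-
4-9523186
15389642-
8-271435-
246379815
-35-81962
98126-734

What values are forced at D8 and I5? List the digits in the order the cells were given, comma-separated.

For D8:
  Row 8 already contains {1, 2, 3, 5, 6, 8, 9}.
  Column D already contains {2, 3, 5, 6, 7, 8, 9}.
  Its 3×3 block (box 8) already contains {1, 2, 3, 6, 7, 8, 9}.
  The only value from 1–9 not eliminated is 4, so D8 = 4.
For I5:
  Row 5 already contains {1, 2, 3, 4, 5, 6, 8, 9}.
  Column I already contains {1, 2, 3, 4, 5, 6}.
  Its 3×3 block (box 6) already contains {1, 2, 3, 4, 5, 6, 8}.
  The only value from 1–9 not eliminated is 7, so I5 = 7.

4,7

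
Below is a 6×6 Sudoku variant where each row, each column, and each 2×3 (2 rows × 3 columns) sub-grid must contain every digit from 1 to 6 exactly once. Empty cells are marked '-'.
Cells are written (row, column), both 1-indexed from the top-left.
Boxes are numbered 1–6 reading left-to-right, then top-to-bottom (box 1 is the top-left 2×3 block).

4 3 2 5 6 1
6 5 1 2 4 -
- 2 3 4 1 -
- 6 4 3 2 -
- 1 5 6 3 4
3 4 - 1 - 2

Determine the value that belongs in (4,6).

Row 4 already contains {2, 3, 4, 6}.
Column 6 already contains {1, 2, 4}.
Its 2×3 block (box 4) already contains {1, 2, 3, 4}.
The only value from 1–6 not eliminated is 5, so (4,6) = 5.

5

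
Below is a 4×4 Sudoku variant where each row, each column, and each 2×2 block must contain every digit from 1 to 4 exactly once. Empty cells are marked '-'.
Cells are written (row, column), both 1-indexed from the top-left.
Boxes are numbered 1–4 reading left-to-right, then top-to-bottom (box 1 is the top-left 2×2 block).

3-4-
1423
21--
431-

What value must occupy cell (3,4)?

Row 3 already contains {1, 2}.
Column 4 already contains {3}.
Its 2×2 block (box 4) already contains {1}.
The only value from 1–4 not eliminated is 4, so (3,4) = 4.

4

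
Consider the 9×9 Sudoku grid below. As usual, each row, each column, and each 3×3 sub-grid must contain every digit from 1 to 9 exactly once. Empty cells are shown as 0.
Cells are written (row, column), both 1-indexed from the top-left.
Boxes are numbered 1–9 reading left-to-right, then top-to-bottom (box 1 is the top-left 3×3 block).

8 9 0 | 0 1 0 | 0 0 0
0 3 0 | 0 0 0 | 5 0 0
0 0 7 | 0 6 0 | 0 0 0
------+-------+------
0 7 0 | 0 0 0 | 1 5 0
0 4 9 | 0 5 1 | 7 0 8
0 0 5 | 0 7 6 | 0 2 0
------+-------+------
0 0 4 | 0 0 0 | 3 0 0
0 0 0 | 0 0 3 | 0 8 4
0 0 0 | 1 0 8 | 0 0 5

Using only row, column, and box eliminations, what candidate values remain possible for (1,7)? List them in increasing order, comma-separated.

Row 1 already contains {1, 8, 9}.
Column 7 already contains {1, 3, 5, 7}.
Its 3×3 block (box 3) already contains {5}.
Removing those from 1–9 leaves {2, 4, 6} as the candidates for (1,7).

2,4,6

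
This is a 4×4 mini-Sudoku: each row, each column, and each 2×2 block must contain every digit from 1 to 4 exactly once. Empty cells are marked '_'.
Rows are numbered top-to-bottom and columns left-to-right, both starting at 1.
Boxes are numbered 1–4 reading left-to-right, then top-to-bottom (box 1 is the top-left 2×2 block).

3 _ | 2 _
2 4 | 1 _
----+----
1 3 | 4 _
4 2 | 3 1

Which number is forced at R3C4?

Row 3 already contains {1, 3, 4}.
Column 4 already contains {1}.
Its 2×2 block (box 4) already contains {1, 3, 4}.
The only value from 1–4 not eliminated is 2, so R3C4 = 2.

2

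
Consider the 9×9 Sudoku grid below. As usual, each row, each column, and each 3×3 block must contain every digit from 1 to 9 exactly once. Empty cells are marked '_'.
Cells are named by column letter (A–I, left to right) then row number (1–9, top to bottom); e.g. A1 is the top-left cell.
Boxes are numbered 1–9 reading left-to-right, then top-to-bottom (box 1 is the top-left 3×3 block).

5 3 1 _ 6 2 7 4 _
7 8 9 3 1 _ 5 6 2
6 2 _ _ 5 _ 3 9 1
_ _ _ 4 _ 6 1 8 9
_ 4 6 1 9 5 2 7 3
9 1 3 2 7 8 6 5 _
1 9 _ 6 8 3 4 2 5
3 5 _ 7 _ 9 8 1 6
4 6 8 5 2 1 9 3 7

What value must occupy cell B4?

7

Row 4 already contains {1, 4, 6, 8, 9}.
Column B already contains {1, 2, 3, 4, 5, 6, 8, 9}.
Its 3×3 block (box 4) already contains {1, 3, 4, 6, 9}.
The only value from 1–9 not eliminated is 7, so B4 = 7.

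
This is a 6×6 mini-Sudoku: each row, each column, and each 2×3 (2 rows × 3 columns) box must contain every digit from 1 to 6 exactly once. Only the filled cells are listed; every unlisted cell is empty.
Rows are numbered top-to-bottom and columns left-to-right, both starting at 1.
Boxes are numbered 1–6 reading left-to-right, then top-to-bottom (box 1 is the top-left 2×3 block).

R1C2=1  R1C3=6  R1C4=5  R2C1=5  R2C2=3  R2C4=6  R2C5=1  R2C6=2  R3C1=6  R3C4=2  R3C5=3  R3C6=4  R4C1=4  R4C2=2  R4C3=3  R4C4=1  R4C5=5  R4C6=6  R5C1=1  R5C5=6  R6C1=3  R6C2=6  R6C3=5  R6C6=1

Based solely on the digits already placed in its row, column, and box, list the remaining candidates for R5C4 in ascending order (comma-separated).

Row 5 already contains {1, 6}.
Column 4 already contains {1, 2, 5, 6}.
Its 2×3 block (box 6) already contains {1, 6}.
Removing those from 1–6 leaves {3, 4} as the candidates for R5C4.

3,4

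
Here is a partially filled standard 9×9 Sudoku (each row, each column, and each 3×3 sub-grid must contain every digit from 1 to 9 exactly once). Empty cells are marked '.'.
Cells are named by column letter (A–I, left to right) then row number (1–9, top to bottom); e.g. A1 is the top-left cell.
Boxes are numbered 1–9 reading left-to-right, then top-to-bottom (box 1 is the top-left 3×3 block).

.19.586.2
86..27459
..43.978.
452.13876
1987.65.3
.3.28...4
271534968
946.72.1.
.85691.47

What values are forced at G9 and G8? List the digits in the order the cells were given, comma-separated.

2,3

For G9:
  Consider where 2 can go in box 9.
  G8 is out (row 8 already has a 2).
  I8 is out (row 8 already has a 2).
  So the only cell in box 9 that can hold 2 is G9.
  So G9 = 2.
For G8:
  Row 8 already contains {1, 2, 4, 6, 7, 9}.
  Column G already contains {4, 5, 6, 7, 8, 9}.
  Its 3×3 block (box 9) already contains {1, 4, 6, 7, 8, 9}.
  The only value from 1–9 not eliminated is 3, so G8 = 3.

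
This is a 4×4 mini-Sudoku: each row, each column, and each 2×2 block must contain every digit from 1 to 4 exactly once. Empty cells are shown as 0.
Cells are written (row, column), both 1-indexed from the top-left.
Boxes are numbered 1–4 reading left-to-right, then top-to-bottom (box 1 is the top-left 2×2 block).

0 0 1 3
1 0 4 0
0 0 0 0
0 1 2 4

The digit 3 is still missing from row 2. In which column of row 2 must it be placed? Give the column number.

2

Consider where 3 can go in row 2.
(2,4) is out (column 4 already has a 3).
So the only cell in row 2 that can hold 3 is (2,2).
That is column 2.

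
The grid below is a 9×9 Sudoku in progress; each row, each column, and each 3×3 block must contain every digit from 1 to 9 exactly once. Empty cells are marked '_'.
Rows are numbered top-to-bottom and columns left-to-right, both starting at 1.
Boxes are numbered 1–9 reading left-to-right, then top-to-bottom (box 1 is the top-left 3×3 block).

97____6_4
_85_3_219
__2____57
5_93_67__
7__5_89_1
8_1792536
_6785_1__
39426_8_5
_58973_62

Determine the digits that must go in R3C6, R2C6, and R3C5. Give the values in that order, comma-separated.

For R3C6:
  Consider where 9 can go in column 6.
  R1C6 is out (row 1 already has a 9).
  R2C6 is out (row 2 already has a 9).
  R7C6 is out (box 8 already has a 9).
  R8C6 is out (row 8 already has a 9).
  So the only cell in column 6 that can hold 9 is R3C6.
  So R3C6 = 9.
For R2C6:
  Consider where 7 can go in row 2.
  R2C1 is out (column 1 already has a 7).
  R2C4 is out (column 4 already has a 7).
  So the only cell in row 2 that can hold 7 is R2C6.
  So R2C6 = 7.
For R3C5:
  Consider where 8 can go in row 3.
  R3C1 is out (column 1 already has a 8).
  R3C2 is out (column 2 already has a 8).
  R3C4 is out (column 4 already has a 8).
  R3C6 is out (column 6 already has a 8).
  R3C7 is out (column 7 already has a 8).
  So the only cell in row 3 that can hold 8 is R3C5.
  So R3C5 = 8.

9,7,8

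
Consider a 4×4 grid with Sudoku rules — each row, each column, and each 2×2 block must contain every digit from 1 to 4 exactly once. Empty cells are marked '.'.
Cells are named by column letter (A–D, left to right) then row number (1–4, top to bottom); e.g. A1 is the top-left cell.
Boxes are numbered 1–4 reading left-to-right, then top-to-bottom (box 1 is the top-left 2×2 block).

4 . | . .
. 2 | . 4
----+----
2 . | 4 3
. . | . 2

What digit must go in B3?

Row 3 already contains {2, 3, 4}.
Column B already contains {2}.
Its 2×2 block (box 3) already contains {2}.
The only value from 1–4 not eliminated is 1, so B3 = 1.

1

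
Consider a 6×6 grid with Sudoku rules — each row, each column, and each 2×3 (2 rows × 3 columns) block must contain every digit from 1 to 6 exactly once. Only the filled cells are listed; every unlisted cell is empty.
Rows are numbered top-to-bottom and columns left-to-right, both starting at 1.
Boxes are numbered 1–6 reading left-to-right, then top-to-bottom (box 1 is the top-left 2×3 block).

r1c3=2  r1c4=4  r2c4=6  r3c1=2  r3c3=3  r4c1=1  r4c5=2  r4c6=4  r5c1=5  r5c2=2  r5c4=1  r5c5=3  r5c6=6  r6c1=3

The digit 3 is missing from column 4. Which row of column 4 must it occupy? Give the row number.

Consider where 3 can go in column 4.
r3c4 is out (row 3 already has a 3).
r6c4 is out (row 6 already has a 3).
So the only cell in column 4 that can hold 3 is r4c4.
That is row 4.

4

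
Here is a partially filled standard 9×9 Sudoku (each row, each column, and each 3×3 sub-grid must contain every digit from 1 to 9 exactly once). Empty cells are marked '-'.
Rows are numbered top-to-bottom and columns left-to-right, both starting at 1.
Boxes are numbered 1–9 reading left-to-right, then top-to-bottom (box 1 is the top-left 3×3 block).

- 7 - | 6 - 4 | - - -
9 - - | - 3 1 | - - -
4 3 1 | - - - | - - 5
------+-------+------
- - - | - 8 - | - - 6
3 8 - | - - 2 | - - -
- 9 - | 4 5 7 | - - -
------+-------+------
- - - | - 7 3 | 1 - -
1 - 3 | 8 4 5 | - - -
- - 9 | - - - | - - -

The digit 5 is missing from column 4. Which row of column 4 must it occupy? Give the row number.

2

Consider where 5 can go in column 4.
r3c4 is out (row 3 already has a 5).
r4c4 is out (box 5 already has a 5).
r5c4 is out (box 5 already has a 5).
r7c4 is out (box 8 already has a 5).
r9c4 is out (box 8 already has a 5).
So the only cell in column 4 that can hold 5 is r2c4.
That is row 2.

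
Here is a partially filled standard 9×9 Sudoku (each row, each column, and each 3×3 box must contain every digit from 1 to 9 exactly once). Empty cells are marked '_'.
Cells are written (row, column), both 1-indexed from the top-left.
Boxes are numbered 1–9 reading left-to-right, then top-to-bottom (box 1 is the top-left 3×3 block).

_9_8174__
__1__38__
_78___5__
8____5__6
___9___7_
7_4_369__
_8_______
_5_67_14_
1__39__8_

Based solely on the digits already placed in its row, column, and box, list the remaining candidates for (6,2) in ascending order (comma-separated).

1,2

Row 6 already contains {3, 4, 6, 7, 9}.
Column 2 already contains {5, 7, 8, 9}.
Its 3×3 block (box 4) already contains {4, 7, 8}.
Removing those from 1–9 leaves {1, 2} as the candidates for (6,2).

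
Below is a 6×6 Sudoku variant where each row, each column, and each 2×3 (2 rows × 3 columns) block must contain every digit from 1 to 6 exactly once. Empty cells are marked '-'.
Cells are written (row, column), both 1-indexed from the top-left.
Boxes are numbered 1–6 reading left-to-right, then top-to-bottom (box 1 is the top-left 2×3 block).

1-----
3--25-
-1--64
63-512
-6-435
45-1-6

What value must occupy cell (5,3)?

Cell (5,3) itself could take any of {1, 2} by direct elimination.
Consider where 1 can go in column 3.
(1,3) is out (row 1 already has a 1).
(2,3) is out (box 1 already has a 1).
(3,3) is out (row 3 already has a 1).
(4,3) is out (row 4 already has a 1).
(6,3) is out (row 6 already has a 1).
So the only cell in column 3 that can hold 1 is (5,3).
Therefore (5,3) = 1.

1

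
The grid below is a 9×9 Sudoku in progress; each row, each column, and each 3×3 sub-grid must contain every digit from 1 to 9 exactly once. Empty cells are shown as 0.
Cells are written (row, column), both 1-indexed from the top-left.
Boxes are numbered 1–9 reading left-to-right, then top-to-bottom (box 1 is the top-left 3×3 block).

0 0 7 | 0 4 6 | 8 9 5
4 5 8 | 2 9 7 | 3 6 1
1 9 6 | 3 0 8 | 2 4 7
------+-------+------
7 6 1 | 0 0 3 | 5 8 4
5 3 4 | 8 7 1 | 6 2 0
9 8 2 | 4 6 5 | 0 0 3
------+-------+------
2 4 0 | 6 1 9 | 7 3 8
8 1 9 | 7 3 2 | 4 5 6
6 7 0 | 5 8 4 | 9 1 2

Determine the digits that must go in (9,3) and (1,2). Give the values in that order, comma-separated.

For (9,3):
  Row 9 already contains {1, 2, 4, 5, 6, 7, 8, 9}.
  Column 3 already contains {1, 2, 4, 6, 7, 8, 9}.
  Its 3×3 block (box 7) already contains {1, 2, 4, 6, 7, 8, 9}.
  The only value from 1–9 not eliminated is 3, so (9,3) = 3.
For (1,2):
  Row 1 already contains {4, 5, 6, 7, 8, 9}.
  Column 2 already contains {1, 3, 4, 5, 6, 7, 8, 9}.
  Its 3×3 block (box 1) already contains {1, 4, 5, 6, 7, 8, 9}.
  The only value from 1–9 not eliminated is 2, so (1,2) = 2.

3,2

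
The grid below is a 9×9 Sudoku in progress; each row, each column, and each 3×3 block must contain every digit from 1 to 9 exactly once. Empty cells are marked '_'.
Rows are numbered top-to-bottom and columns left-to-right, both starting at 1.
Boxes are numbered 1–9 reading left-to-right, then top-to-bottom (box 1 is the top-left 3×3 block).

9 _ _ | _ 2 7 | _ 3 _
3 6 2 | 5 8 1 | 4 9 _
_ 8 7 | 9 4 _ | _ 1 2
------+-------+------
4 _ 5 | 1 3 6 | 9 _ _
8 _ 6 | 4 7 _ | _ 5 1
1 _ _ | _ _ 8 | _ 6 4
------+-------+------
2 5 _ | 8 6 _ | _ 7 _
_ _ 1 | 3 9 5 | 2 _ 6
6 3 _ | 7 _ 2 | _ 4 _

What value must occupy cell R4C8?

Cell R4C8 itself could take any of {2, 8} by direct elimination.
Consider where 2 can go in box 6.
R4C9 is out (column 9 already has a 2).
R5C7 is out (column 7 already has a 2).
R6C7 is out (column 7 already has a 2).
So the only cell in box 6 that can hold 2 is R4C8.
Therefore R4C8 = 2.

2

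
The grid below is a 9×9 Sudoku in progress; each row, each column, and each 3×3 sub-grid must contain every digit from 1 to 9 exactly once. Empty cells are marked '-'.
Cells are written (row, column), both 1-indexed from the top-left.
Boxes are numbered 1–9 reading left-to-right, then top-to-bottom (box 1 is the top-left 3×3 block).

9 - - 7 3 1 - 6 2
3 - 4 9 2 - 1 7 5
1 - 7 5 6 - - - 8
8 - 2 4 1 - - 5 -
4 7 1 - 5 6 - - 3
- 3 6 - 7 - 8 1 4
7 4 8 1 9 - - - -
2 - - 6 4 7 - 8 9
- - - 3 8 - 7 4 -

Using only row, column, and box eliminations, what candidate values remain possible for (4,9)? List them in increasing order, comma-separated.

6,7

Row 4 already contains {1, 2, 4, 5, 8}.
Column 9 already contains {2, 3, 4, 5, 8, 9}.
Its 3×3 block (box 6) already contains {1, 3, 4, 5, 8}.
Removing those from 1–9 leaves {6, 7} as the candidates for (4,9).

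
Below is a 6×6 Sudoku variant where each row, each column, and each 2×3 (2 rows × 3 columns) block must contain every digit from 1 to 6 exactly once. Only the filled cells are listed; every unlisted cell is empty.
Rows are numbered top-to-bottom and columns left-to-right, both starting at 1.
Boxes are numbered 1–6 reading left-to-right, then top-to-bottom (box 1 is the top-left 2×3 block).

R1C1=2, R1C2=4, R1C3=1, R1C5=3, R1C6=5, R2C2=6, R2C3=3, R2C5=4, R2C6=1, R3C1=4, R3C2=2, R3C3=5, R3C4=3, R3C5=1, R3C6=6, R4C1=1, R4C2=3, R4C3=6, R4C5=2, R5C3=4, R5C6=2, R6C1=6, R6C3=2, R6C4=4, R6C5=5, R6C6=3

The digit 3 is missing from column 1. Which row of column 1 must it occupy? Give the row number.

5

Consider where 3 can go in column 1.
R2C1 is out (row 2 already has a 3).
So the only cell in column 1 that can hold 3 is R5C1.
That is row 5.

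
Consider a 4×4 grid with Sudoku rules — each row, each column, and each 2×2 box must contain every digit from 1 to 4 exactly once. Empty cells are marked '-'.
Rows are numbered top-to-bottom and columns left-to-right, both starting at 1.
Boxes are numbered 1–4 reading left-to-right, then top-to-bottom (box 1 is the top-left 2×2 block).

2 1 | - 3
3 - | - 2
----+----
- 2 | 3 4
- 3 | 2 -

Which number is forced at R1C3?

4

Row 1 already contains {1, 2, 3}.
Column 3 already contains {2, 3}.
Its 2×2 block (box 2) already contains {2, 3}.
The only value from 1–4 not eliminated is 4, so R1C3 = 4.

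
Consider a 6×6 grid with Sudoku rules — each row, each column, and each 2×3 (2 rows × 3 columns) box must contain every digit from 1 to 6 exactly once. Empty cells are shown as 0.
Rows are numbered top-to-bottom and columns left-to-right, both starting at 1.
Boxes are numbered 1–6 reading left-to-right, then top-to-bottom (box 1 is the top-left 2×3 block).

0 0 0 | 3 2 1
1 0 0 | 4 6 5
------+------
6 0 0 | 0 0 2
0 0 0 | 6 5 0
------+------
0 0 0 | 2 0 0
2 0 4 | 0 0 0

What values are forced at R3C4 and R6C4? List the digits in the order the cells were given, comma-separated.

1,5

For R3C4:
  Row 3 already contains {2, 6}.
  Column 4 already contains {2, 3, 4, 6}.
  Its 2×3 block (box 4) already contains {2, 5, 6}.
  The only value from 1–6 not eliminated is 1, so R3C4 = 1.
For R6C4:
  Consider where 5 can go in box 6.
  R5C5 is out (column 5 already has a 5).
  R5C6 is out (column 6 already has a 5).
  R6C5 is out (column 5 already has a 5).
  R6C6 is out (column 6 already has a 5).
  So the only cell in box 6 that can hold 5 is R6C4.
  So R6C4 = 5.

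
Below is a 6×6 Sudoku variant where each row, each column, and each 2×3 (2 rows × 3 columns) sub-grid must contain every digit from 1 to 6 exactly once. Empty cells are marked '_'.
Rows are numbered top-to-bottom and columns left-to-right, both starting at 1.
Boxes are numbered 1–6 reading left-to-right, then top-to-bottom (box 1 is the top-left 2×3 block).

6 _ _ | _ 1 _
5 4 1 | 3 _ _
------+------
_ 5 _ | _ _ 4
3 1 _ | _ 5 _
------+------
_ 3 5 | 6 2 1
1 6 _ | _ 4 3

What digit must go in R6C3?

Row 6 already contains {1, 3, 4, 6}.
Column 3 already contains {1, 5}.
Its 2×3 block (box 5) already contains {1, 3, 5, 6}.
The only value from 1–6 not eliminated is 2, so R6C3 = 2.

2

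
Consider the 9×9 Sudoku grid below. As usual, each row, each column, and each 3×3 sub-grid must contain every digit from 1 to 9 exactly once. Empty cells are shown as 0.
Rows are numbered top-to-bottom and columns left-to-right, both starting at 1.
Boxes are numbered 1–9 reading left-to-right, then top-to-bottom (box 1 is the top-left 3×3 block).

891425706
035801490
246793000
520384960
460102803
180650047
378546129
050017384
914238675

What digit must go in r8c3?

2

Row 8 already contains {1, 3, 4, 5, 7, 8}.
Column 3 already contains {1, 4, 5, 6, 8}.
Its 3×3 block (box 7) already contains {1, 3, 4, 5, 7, 8, 9}.
The only value from 1–9 not eliminated is 2, so r8c3 = 2.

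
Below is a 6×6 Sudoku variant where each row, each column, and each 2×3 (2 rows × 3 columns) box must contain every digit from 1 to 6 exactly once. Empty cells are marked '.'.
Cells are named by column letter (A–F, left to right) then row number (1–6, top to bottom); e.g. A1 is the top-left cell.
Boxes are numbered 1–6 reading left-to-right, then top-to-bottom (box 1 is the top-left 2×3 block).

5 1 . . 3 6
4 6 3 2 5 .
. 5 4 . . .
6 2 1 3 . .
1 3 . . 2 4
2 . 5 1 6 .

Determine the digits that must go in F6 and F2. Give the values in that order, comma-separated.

For F6:
  Row 6 already contains {1, 2, 5, 6}.
  Column F already contains {4, 6}.
  Its 2×3 block (box 6) already contains {1, 2, 4, 6}.
  The only value from 1–6 not eliminated is 3, so F6 = 3.
For F2:
  Row 2 already contains {2, 3, 4, 5, 6}.
  Column F already contains {4, 6}.
  Its 2×3 block (box 2) already contains {2, 3, 5, 6}.
  The only value from 1–6 not eliminated is 1, so F2 = 1.

3,1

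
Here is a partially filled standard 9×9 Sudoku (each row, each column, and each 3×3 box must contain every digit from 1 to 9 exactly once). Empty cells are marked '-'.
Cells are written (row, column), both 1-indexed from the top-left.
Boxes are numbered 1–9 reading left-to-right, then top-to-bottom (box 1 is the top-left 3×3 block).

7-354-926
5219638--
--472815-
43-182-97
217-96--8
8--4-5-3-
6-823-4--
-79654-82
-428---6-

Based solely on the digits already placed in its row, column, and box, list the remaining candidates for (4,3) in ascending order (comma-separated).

5,6

Row 4 already contains {1, 2, 3, 4, 7, 8, 9}.
Column 3 already contains {1, 2, 3, 4, 7, 8, 9}.
Its 3×3 block (box 4) already contains {1, 2, 3, 4, 7, 8}.
Removing those from 1–9 leaves {5, 6} as the candidates for (4,3).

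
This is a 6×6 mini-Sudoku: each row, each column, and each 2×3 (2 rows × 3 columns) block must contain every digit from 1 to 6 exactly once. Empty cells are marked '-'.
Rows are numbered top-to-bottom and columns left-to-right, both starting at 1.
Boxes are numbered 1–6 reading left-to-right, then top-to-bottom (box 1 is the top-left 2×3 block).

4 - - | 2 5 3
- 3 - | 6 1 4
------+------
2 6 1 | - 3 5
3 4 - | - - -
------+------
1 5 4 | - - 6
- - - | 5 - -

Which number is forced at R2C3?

2

Cell R2C3 itself could take any of {2, 5} by direct elimination.
Consider where 2 can go in row 2.
R2C1 is out (column 1 already has a 2).
So the only cell in row 2 that can hold 2 is R2C3.
Therefore R2C3 = 2.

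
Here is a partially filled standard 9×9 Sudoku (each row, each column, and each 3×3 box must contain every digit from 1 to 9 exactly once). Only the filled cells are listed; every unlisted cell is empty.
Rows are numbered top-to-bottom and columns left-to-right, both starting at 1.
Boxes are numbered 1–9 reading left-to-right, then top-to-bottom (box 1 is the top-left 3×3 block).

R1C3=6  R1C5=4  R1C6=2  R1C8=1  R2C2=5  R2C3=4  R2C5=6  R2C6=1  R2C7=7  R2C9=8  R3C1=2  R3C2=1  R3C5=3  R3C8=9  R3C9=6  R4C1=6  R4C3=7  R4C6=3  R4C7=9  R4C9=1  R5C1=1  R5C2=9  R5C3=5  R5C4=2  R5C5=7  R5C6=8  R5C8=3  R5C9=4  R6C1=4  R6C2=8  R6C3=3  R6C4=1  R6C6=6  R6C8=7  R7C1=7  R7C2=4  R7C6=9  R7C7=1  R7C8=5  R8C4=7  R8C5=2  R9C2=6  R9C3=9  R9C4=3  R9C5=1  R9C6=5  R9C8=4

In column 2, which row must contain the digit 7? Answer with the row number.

1

Consider where 7 can go in column 2.
R4C2 is out (row 4 already has a 7).
R8C2 is out (row 8 already has a 7).
So the only cell in column 2 that can hold 7 is R1C2.
That is row 1.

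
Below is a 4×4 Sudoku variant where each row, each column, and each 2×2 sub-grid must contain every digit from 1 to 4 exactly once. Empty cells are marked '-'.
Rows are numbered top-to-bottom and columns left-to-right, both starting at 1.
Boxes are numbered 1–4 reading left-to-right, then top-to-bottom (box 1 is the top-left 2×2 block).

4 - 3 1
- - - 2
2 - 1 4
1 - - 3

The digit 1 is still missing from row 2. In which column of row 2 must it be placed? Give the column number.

2

Consider where 1 can go in row 2.
r2c1 is out (column 1 already has a 1).
r2c3 is out (column 3 already has a 1).
So the only cell in row 2 that can hold 1 is r2c2.
That is column 2.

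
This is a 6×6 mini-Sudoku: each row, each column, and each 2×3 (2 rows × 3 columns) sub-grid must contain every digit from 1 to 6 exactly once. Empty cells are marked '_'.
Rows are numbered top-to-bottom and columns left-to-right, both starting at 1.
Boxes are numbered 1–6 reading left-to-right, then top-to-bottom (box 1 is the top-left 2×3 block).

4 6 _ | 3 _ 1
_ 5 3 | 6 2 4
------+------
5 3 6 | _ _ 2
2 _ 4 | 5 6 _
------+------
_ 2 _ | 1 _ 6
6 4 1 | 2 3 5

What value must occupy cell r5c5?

4

Row 5 already contains {1, 2, 6}.
Column 5 already contains {2, 3, 6}.
Its 2×3 block (box 6) already contains {1, 2, 3, 5, 6}.
The only value from 1–6 not eliminated is 4, so r5c5 = 4.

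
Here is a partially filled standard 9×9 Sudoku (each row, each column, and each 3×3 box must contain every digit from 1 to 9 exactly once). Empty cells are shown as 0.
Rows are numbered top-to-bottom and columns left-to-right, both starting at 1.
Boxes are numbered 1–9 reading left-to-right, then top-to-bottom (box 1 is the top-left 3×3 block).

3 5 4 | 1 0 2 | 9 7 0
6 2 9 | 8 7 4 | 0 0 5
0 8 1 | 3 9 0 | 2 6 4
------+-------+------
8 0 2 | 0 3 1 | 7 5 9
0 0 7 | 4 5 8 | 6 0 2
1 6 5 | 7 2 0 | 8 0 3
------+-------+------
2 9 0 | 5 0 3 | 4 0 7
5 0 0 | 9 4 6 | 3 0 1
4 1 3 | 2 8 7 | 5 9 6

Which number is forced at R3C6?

Row 3 already contains {1, 2, 3, 4, 6, 8, 9}.
Column 6 already contains {1, 2, 3, 4, 6, 7, 8}.
Its 3×3 block (box 2) already contains {1, 2, 3, 4, 7, 8, 9}.
The only value from 1–9 not eliminated is 5, so R3C6 = 5.

5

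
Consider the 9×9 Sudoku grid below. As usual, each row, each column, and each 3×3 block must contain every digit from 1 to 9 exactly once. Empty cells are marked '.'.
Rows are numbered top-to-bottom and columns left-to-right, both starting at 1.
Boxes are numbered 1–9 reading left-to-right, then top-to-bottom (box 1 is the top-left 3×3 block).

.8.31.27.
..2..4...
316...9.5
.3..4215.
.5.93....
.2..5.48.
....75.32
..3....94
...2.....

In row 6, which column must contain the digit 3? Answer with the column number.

9

Consider where 3 can go in row 6.
R6C1 is out (column 1 already has a 3).
R6C3 is out (column 3 already has a 3).
R6C4 is out (column 4 already has a 3).
R6C6 is out (box 5 already has a 3).
So the only cell in row 6 that can hold 3 is R6C9.
That is column 9.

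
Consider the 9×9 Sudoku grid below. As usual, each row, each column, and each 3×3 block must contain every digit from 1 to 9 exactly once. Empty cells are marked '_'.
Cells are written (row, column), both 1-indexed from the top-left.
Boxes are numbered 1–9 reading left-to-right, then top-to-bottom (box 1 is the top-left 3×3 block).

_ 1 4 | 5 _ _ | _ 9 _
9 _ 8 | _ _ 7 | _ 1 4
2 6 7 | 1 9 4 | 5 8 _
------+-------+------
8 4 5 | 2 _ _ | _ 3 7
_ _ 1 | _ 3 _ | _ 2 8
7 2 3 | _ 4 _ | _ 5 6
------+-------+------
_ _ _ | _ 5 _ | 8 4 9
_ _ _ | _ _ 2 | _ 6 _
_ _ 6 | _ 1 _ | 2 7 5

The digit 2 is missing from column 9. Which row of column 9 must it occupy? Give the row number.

Consider where 2 can go in column 9.
(3,9) is out (row 3 already has a 2).
(8,9) is out (row 8 already has a 2).
So the only cell in column 9 that can hold 2 is (1,9).
That is row 1.

1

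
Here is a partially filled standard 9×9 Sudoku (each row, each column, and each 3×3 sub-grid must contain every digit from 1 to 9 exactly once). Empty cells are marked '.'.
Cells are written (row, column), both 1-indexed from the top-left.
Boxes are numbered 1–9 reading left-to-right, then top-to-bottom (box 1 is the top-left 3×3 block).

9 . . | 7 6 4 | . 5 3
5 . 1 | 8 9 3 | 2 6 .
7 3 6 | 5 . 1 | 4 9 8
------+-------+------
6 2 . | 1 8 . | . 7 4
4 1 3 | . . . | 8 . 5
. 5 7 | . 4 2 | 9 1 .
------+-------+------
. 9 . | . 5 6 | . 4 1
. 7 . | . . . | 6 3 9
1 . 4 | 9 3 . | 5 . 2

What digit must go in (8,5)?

Cell (8,5) itself could take any of {1, 2} by direct elimination.
Consider where 1 can go in column 5.
(3,5) is out (row 3 already has a 1).
(5,5) is out (row 5 already has a 1).
So the only cell in column 5 that can hold 1 is (8,5).
Therefore (8,5) = 1.

1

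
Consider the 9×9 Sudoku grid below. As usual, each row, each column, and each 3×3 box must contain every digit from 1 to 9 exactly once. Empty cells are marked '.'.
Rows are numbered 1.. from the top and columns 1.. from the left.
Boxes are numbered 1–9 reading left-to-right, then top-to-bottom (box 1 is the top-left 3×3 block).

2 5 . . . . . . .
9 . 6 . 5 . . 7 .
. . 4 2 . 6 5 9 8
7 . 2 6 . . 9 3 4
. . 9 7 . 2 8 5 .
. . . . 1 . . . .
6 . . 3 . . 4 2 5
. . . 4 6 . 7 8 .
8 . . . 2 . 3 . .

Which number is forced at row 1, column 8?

Cell row 1, column 8 itself could take any of {1, 4, 6} by direct elimination.
Consider where 4 can go in column 8.
row 6, column 8 is out (box 6 already has a 4).
row 9, column 8 is out (box 9 already has a 4).
So the only cell in column 8 that can hold 4 is row 1, column 8.
Therefore row 1, column 8 = 4.

4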